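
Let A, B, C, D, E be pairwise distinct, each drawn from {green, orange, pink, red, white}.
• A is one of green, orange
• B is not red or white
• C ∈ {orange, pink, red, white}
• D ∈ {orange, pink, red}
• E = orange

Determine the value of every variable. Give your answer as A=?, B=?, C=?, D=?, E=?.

E must be orange (only option left). Strike orange from A, B, C, D.
A has just one choice, so A = green. Remove green from B.
That leaves B = pink. Remove pink from C, D.
D must be red (only option left). So C can't be red.
C's domain is down to {white}, so C = white.

A=green, B=pink, C=white, D=red, E=orange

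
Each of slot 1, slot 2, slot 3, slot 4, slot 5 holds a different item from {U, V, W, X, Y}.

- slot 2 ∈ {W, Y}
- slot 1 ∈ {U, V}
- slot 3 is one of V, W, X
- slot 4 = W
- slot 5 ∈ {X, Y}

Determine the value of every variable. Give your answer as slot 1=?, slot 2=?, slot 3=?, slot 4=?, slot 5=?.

slot 1=U, slot 2=Y, slot 3=V, slot 4=W, slot 5=X

slot 4 has just one choice, so slot 4 = W. Eliminate W elsewhere: slot 2, slot 3.
slot 2 must be Y (only option left). Strike Y from slot 5.
slot 5 must be X (only option left). Strike X from slot 3.
slot 3 has just one choice, so slot 3 = V. Strike V from slot 1.
slot 1 must be U (only option left).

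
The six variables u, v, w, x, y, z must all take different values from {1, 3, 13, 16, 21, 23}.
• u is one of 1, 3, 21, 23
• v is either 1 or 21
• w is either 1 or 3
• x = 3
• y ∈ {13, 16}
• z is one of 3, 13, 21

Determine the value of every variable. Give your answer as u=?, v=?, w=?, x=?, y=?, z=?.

x's domain is down to {3}, so x = 3. Strike 3 from u, w, z.
w has just one choice, so w = 1. Remove 1 from u, v.
That leaves v = 21. Remove 21 from u, z.
z must be 13 (only option left). Strike 13 from y.
u has just one choice, so u = 23.
y has just one choice, so y = 16.

u=23, v=21, w=1, x=3, y=16, z=13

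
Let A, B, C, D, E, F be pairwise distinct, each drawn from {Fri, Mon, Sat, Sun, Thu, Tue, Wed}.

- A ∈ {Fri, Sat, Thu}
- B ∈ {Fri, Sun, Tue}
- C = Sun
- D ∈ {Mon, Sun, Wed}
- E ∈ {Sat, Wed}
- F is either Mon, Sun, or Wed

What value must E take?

C has just one choice, so C = Sun. Eliminate Sun elsewhere: B, D, F.
D and F share exactly the 2 values {Mon, Wed}; by pigeonhole those values go to them, so strike Mon, Wed from E.
So E = Sat.

Sat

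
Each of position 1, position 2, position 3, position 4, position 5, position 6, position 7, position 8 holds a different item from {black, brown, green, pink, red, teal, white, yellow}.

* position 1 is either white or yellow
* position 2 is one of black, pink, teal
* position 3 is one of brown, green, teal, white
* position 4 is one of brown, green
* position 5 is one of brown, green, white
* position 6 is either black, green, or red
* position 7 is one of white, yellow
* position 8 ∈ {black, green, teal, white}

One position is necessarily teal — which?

position 3

Among the 8 variables, pink fits only position 2 (and all 8 values in {black, brown, green, pink, red, teal, white, yellow} must be used), so position 2 = pink.
The 7 still-open variables draw from only 7 values {black, brown, green, red, teal, white, yellow}, so each is used; only position 6 can be red, hence position 6 = red.
The 6 still-open variables together cover exactly {black, brown, green, teal, white, yellow} — 6 values for 6 variables — and black appears only in position 8's list, so position 8 = black.
The 5 still-open variables draw from only 5 values {brown, green, teal, white, yellow}, so each is used; only position 3 can be teal, hence position 3 = teal.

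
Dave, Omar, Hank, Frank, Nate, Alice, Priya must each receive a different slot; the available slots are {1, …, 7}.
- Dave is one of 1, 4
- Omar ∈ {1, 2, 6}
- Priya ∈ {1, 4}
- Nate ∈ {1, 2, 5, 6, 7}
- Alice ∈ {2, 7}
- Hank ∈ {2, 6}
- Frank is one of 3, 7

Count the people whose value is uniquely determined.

Among the 7 variables, 3 fits only Frank (and all 7 values in {1, 2, 3, 4, 5, 6, 7} must be used), so Frank = 3.
Among the 6 still-open variables, 5 fits only Nate (and all 6 values in {1, 2, 4, 5, 6, 7} must be used), so Nate = 5.
Among the 5 still-open variables, 7 fits only Alice (and all 5 values in {1, 2, 4, 6, 7} must be used), so Alice = 7.
Dave and Priya between them cover only {1, 4} — a naked pair. Remove those values from Omar.
Determined: Frank=3, Nate=5, Alice=7. The other people each still have more than one consistent value. That makes 3.

3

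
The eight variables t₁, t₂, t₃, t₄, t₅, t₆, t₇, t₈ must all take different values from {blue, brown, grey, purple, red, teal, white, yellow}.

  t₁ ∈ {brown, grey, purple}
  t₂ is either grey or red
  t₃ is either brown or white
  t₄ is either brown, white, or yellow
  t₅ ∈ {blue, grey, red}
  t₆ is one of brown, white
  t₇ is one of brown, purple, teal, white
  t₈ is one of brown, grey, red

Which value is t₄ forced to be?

yellow

The 8 variables together cover exactly {blue, brown, grey, purple, red, teal, white, yellow} — 8 values for 8 variables — and blue appears only in t₅'s list, so t₅ = blue.
Among the 7 still-open variables, teal fits only t₇ (and all 7 values in {brown, grey, purple, red, teal, white, yellow} must be used), so t₇ = teal.
The 6 still-open variables draw from only 6 values {brown, grey, purple, red, white, yellow}, so each is used; only t₁ can be purple, hence t₁ = purple.
The 5 still-open variables draw from only 5 values {brown, grey, red, white, yellow}, so each is used; only t₄ can be yellow, hence t₄ = yellow.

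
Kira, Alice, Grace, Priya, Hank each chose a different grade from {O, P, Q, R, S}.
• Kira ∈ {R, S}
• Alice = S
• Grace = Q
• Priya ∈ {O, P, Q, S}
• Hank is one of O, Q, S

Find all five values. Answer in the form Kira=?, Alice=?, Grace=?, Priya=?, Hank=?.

Alice's domain is down to {S}, so Alice = S. Remove S from Kira, Priya, Hank.
That leaves Grace = Q. Strike Q from Priya, Hank.
That leaves Hank = O. Remove O from Priya.
Kira must be R (only option left).
Priya has just one choice, so Priya = P.

Kira=R, Alice=S, Grace=Q, Priya=P, Hank=O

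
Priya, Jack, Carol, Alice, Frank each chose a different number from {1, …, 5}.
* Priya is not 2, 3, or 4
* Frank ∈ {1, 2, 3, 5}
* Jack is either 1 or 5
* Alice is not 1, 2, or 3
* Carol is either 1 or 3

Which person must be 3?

The 5 variables draw from only 5 values {1, 2, 3, 4, 5}, so each is used; only Frank can be 2, hence Frank = 2.
The 4 still-open variables draw from only 4 values {1, 3, 4, 5}, so each is used; only Carol can be 3, hence Carol = 3.

Carol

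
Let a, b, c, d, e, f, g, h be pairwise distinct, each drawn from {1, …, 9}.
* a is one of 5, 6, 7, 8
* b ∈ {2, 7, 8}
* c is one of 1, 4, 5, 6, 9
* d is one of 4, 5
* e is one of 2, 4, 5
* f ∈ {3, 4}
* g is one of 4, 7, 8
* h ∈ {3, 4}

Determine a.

6

The 2 variables f and h are confined to {3, 4}, which locks those values in; drop them from c, d, e, g.
d's domain is down to {5}, so d = 5. Remove 5 from a, c, e.
That leaves e = 2. So b can't be 2.
b and g between them cover only {7, 8} — a naked pair. Remove those values from a.
So a = 6.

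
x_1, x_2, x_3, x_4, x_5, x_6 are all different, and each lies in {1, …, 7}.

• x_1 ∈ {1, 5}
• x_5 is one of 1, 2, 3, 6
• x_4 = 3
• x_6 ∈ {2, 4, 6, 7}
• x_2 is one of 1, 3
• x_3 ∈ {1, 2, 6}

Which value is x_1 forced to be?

5

x_4 must be 3 (only option left). Eliminate 3 elsewhere: x_2, x_5.
x_2 has just one choice, so x_2 = 1. Eliminate 1 elsewhere: x_1, x_3, x_5.
So x_1 = 5.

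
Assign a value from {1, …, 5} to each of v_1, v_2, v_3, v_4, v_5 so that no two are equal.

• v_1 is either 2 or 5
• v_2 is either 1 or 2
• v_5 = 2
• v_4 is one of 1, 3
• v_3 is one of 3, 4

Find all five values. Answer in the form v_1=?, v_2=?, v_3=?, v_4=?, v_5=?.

v_5 has just one choice, so v_5 = 2. So v_1, v_2 can't be 2.
v_1 has just one choice, so v_1 = 5.
That leaves v_2 = 1. So v_4 can't be 1.
That leaves v_4 = 3. So v_3 can't be 3.
That leaves v_3 = 4.

v_1=5, v_2=1, v_3=4, v_4=3, v_5=2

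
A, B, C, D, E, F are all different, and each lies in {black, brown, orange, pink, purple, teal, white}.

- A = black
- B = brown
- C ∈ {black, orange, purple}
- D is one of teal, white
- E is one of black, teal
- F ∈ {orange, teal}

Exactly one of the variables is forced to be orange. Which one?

F

A's domain is down to {black}, so A = black. So C, E can't be black.
B must be brown (only option left).
E must be teal (only option left). So D, F can't be teal.
So orange goes to F.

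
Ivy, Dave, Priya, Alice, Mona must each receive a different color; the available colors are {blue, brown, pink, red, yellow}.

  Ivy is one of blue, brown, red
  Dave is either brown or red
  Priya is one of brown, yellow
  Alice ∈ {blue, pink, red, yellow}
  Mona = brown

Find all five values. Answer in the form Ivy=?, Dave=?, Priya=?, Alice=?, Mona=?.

Ivy=blue, Dave=red, Priya=yellow, Alice=pink, Mona=brown

Mona's domain is down to {brown}, so Mona = brown. Eliminate brown elsewhere: Ivy, Dave, Priya.
Dave has just one choice, so Dave = red. Remove red from Ivy, Alice.
Priya's domain is down to {yellow}, so Priya = yellow. So Alice can't be yellow.
That leaves Ivy = blue. Strike blue from Alice.
Alice must be pink (only option left).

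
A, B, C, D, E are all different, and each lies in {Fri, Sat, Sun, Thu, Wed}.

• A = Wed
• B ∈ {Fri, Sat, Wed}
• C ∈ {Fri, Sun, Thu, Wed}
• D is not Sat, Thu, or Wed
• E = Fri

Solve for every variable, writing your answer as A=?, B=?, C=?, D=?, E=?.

A must be Wed (only option left). Remove Wed from B, C.
E's domain is down to {Fri}, so E = Fri. Remove Fri from B, C, D.
B must be Sat (only option left).
D's domain is down to {Sun}, so D = Sun. So C can't be Sun.
C must be Thu (only option left).

A=Wed, B=Sat, C=Thu, D=Sun, E=Fri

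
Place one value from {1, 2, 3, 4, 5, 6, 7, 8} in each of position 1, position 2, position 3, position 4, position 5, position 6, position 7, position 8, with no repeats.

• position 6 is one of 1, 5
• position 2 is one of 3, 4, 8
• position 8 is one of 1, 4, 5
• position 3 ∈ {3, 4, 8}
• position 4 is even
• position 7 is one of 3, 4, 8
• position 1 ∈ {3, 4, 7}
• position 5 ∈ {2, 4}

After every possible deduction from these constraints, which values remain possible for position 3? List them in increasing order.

3, 4, 8

Among the 8 variables, 6 fits only position 4 (and all 8 values in {1, 2, 3, 4, 5, 6, 7, 8} must be used), so position 4 = 6.
The 7 still-open variables together cover exactly {1, 2, 3, 4, 5, 7, 8} — 7 values for 7 variables — and 2 appears only in position 5's list, so position 5 = 2.
Among the 6 still-open variables, 7 fits only position 1 (and all 6 values in {1, 3, 4, 5, 7, 8} must be used), so position 1 = 7.
position 2, position 3, position 7 between them cover only {3, 4, 8} — a naked triple. Remove those values from position 8.
No further eliminations apply; position 3 can still be any of 3, 4, 8.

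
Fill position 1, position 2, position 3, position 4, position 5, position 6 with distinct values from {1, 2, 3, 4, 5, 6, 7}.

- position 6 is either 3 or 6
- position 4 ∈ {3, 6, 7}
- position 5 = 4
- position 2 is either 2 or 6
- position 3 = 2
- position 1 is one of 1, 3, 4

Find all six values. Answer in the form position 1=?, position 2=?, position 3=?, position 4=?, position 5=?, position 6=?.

position 1=1, position 2=6, position 3=2, position 4=7, position 5=4, position 6=3

position 3 has just one choice, so position 3 = 2. Strike 2 from position 2.
position 5 has just one choice, so position 5 = 4. So position 1 can't be 4.
position 2 must be 6 (only option left). So position 4, position 6 can't be 6.
position 6's domain is down to {3}, so position 6 = 3. Eliminate 3 elsewhere: position 1, position 4.
That leaves position 1 = 1.
position 4's domain is down to {7}, so position 4 = 7.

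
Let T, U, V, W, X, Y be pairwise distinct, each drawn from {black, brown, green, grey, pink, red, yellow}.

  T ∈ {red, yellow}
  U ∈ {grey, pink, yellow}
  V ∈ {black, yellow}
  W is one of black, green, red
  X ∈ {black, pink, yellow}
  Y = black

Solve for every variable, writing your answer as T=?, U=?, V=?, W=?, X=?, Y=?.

T=red, U=grey, V=yellow, W=green, X=pink, Y=black

Y's domain is down to {black}, so Y = black. Eliminate black elsewhere: V, W, X.
V has just one choice, so V = yellow. Remove yellow from T, U, X.
X must be pink (only option left). So U can't be pink.
That leaves T = red. Eliminate red elsewhere: W.
U has just one choice, so U = grey.
That leaves W = green.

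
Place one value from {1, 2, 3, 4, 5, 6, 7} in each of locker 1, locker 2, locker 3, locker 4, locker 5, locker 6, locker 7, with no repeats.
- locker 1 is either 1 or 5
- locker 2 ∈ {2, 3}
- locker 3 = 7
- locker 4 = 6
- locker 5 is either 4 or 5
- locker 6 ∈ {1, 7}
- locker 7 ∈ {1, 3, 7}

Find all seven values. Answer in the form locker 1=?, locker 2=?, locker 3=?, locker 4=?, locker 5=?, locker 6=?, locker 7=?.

locker 1=5, locker 2=2, locker 3=7, locker 4=6, locker 5=4, locker 6=1, locker 7=3

locker 3's domain is down to {7}, so locker 3 = 7. Remove 7 from locker 6, locker 7.
locker 4 has just one choice, so locker 4 = 6.
That leaves locker 6 = 1. Eliminate 1 elsewhere: locker 1, locker 7.
locker 7 must be 3 (only option left). So locker 2 can't be 3.
locker 1's domain is down to {5}, so locker 1 = 5. So locker 5 can't be 5.
locker 2 has just one choice, so locker 2 = 2.
locker 5 must be 4 (only option left).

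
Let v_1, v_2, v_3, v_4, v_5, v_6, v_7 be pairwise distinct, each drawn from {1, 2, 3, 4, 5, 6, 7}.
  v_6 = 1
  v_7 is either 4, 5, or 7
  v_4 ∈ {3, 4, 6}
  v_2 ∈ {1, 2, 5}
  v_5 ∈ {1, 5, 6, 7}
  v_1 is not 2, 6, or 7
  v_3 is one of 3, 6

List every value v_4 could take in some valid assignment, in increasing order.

3, 4, 6

v_6's domain is down to {1}, so v_6 = 1. Remove 1 from v_1, v_2, v_5.
Among the 6 still-open variables, 2 fits only v_2 (and all 6 values in {2, 3, 4, 5, 6, 7} must be used), so v_2 = 2.
No further eliminations apply; v_4 can still be any of 3, 4, 6.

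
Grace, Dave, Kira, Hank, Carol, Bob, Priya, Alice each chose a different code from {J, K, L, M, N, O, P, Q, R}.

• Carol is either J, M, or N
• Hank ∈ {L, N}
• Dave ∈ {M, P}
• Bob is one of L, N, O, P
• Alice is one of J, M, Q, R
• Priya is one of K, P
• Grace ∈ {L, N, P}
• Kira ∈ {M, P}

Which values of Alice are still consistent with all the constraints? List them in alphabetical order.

Dave and Kira between them cover only {M, P} — a naked pair. Remove those values from Grace, Carol, Bob, Priya, Alice.
Priya must be K (only option left).
Grace and Hank between them cover only {L, N} — a naked pair. Remove those values from Carol, Bob.
Carol must be J (only option left). Strike J from Alice.
Bob has just one choice, so Bob = O.
No further eliminations apply; Alice can still be any of Q, R.

Q, R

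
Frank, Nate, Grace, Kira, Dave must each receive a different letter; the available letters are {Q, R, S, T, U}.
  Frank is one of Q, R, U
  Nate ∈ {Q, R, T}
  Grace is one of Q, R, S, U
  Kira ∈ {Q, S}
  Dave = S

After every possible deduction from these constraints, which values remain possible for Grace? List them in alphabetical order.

Dave's domain is down to {S}, so Dave = S. Strike S from Grace, Kira.
Kira has just one choice, so Kira = Q. Remove Q from Frank, Nate, Grace.
The 3 still-open variables together cover exactly {R, T, U} — 3 values for 3 variables — and T appears only in Nate's list, so Nate = T.
No further eliminations apply; Grace can still be any of R, U.

R, U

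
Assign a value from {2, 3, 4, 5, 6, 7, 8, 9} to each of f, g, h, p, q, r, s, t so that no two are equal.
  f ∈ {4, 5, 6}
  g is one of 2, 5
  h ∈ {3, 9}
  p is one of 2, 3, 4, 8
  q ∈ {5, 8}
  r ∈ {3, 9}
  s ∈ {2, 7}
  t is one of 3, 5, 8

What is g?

The 8 variables together cover exactly {2, 3, 4, 5, 6, 7, 8, 9} — 8 values for 8 variables — and 6 appears only in f's list, so f = 6.
The 7 still-open variables together cover exactly {2, 3, 4, 5, 7, 8, 9} — 7 values for 7 variables — and 4 appears only in p's list, so p = 4.
Among the 6 still-open variables, 7 fits only s (and all 6 values in {2, 3, 5, 7, 8, 9} must be used), so s = 7.
The 5 still-open variables together cover exactly {2, 3, 5, 8, 9} — 5 values for 5 variables — and 2 appears only in g's list, so g = 2.

2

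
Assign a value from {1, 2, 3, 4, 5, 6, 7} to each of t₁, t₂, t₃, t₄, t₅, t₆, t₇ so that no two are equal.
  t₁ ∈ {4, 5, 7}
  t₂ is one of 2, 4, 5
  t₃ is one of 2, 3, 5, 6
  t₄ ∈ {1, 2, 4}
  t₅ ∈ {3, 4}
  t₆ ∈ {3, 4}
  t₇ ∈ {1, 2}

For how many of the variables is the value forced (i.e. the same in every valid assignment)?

3

The 7 variables together cover exactly {1, 2, 3, 4, 5, 6, 7} — 7 values for 7 variables — and 6 appears only in t₃'s list, so t₃ = 6.
Among the 6 still-open variables, 7 fits only t₁ (and all 6 values in {1, 2, 3, 4, 5, 7} must be used), so t₁ = 7.
Among the 5 still-open variables, 5 fits only t₂ (and all 5 values in {1, 2, 3, 4, 5} must be used), so t₂ = 5.
t₅ and t₆ between them cover only {3, 4} — a naked pair. Remove those values from t₄.
Determined: t₁=7, t₂=5, t₃=6. The other variables each still have more than one consistent value. That makes 3.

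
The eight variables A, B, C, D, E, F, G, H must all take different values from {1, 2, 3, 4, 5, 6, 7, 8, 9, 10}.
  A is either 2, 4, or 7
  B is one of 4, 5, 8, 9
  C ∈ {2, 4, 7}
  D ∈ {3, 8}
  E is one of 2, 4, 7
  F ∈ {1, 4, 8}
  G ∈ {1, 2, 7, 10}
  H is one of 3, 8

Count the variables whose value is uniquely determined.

2

D and H share exactly the 2 values {3, 8}; by pigeonhole those values go to them, so strike 3, 8 from B, F.
A, C, E between them cover only {2, 4, 7} — a naked triple. Remove those values from B, F, G.
That leaves F = 1. Remove 1 from G.
That leaves G = 10.
Determined: F=1, G=10. The other variables each still have more than one consistent value. That makes 2.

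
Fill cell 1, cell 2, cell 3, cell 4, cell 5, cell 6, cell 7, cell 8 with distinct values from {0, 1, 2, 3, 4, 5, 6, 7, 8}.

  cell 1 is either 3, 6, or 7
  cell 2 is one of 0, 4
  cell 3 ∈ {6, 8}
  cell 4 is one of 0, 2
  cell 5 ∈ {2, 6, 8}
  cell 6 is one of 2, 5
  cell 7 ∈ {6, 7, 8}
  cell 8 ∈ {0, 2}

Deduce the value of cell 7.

The 8 variables together cover exactly {0, 2, 3, 4, 5, 6, 7, 8} — 8 values for 8 variables — and 3 appears only in cell 1's list, so cell 1 = 3.
Among the 7 still-open variables, 4 fits only cell 2 (and all 7 values in {0, 2, 4, 5, 6, 7, 8} must be used), so cell 2 = 4.
Among the 6 still-open variables, 5 fits only cell 6 (and all 6 values in {0, 2, 5, 6, 7, 8} must be used), so cell 6 = 5.
Among the 5 still-open variables, 7 fits only cell 7 (and all 5 values in {0, 2, 6, 7, 8} must be used), so cell 7 = 7.

7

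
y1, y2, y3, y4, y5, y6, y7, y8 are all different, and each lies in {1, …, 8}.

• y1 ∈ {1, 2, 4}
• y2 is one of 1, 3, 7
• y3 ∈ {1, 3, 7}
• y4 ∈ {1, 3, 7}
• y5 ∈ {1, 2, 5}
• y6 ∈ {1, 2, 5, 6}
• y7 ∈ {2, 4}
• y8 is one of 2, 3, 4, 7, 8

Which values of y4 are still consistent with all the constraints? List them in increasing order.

1, 3, 7

Among the 8 variables, 6 fits only y6 (and all 8 values in {1, 2, 3, 4, 5, 6, 7, 8} must be used), so y6 = 6.
The 7 still-open variables together cover exactly {1, 2, 3, 4, 5, 7, 8} — 7 values for 7 variables — and 5 appears only in y5's list, so y5 = 5.
The 6 still-open variables together cover exactly {1, 2, 3, 4, 7, 8} — 6 values for 6 variables — and 8 appears only in y8's list, so y8 = 8.
y2, y3, y4 share exactly the 3 values {1, 3, 7}; by pigeonhole those values go to them, so strike 1, 3, 7 from y1.
No further eliminations apply; y4 can still be any of 1, 3, 7.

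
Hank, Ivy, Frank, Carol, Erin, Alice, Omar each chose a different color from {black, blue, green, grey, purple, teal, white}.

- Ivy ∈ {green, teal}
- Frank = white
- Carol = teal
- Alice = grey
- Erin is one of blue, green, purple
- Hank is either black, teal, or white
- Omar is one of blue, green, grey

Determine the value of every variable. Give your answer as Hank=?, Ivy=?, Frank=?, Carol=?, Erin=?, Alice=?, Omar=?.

Frank's domain is down to {white}, so Frank = white. So Hank can't be white.
Carol has just one choice, so Carol = teal. Strike teal from Hank, Ivy.
That leaves Alice = grey. Eliminate grey elsewhere: Omar.
Hank has just one choice, so Hank = black.
Ivy has just one choice, so Ivy = green. Remove green from Erin, Omar.
That leaves Omar = blue. Remove blue from Erin.
Erin must be purple (only option left).

Hank=black, Ivy=green, Frank=white, Carol=teal, Erin=purple, Alice=grey, Omar=blue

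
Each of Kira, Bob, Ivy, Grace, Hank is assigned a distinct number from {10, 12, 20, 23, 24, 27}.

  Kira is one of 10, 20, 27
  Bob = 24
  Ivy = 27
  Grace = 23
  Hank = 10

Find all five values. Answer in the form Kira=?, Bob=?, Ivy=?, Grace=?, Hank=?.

Bob has just one choice, so Bob = 24.
Ivy has just one choice, so Ivy = 27. Remove 27 from Kira.
Grace's domain is down to {23}, so Grace = 23.
That leaves Hank = 10. So Kira can't be 10.
Kira's domain is down to {20}, so Kira = 20.

Kira=20, Bob=24, Ivy=27, Grace=23, Hank=10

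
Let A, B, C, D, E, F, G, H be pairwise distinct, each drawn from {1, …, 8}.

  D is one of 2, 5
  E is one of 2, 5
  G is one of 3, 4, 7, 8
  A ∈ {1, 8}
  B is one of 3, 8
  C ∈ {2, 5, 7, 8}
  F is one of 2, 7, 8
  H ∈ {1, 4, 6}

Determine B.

Among the 8 variables, 6 fits only H (and all 8 values in {1, 2, 3, 4, 5, 6, 7, 8} must be used), so H = 6.
The 7 still-open variables together cover exactly {1, 2, 3, 4, 5, 7, 8} — 7 values for 7 variables — and 1 appears only in A's list, so A = 1.
The 6 still-open variables together cover exactly {2, 3, 4, 5, 7, 8} — 6 values for 6 variables — and 4 appears only in G's list, so G = 4.
Among the 5 still-open variables, 3 fits only B (and all 5 values in {2, 3, 5, 7, 8} must be used), so B = 3.

3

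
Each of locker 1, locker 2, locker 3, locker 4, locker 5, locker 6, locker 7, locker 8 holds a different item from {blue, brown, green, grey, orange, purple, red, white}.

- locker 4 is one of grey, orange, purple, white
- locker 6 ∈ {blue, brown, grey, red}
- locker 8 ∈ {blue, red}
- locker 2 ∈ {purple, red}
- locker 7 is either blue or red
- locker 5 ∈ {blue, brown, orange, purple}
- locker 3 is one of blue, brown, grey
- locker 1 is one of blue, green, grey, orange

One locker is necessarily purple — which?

locker 2

The 8 variables together cover exactly {blue, brown, green, grey, orange, purple, red, white} — 8 values for 8 variables — and green appears only in locker 1's list, so locker 1 = green.
The 7 still-open variables draw from only 7 values {blue, brown, grey, orange, purple, red, white}, so each is used; only locker 4 can be white, hence locker 4 = white.
Among the 6 still-open variables, orange fits only locker 5 (and all 6 values in {blue, brown, grey, orange, purple, red} must be used), so locker 5 = orange.
The 5 still-open variables together cover exactly {blue, brown, grey, purple, red} — 5 values for 5 variables — and purple appears only in locker 2's list, so locker 2 = purple.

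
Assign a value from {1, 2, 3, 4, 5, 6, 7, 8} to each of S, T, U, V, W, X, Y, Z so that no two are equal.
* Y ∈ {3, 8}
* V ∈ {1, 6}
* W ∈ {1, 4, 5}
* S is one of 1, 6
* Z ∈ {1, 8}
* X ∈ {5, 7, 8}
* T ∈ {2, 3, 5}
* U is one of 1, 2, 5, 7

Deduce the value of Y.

3

The 8 variables draw from only 8 values {1, 2, 3, 4, 5, 6, 7, 8}, so each is used; only W can be 4, hence W = 4.
S and V share exactly the 2 values {1, 6}; by pigeonhole those values go to them, so strike 1, 6 from U, Z.
Z must be 8 (only option left). Remove 8 from X, Y.
So Y = 3.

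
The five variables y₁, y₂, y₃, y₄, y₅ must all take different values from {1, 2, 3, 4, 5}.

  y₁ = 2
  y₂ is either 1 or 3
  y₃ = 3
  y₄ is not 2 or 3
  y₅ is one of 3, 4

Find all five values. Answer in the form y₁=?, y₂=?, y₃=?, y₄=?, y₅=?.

y₁ has just one choice, so y₁ = 2.
y₃'s domain is down to {3}, so y₃ = 3. Remove 3 from y₂, y₅.
y₅ must be 4 (only option left). Eliminate 4 elsewhere: y₄.
y₂'s domain is down to {1}, so y₂ = 1. Eliminate 1 elsewhere: y₄.
y₄'s domain is down to {5}, so y₄ = 5.

y₁=2, y₂=1, y₃=3, y₄=5, y₅=4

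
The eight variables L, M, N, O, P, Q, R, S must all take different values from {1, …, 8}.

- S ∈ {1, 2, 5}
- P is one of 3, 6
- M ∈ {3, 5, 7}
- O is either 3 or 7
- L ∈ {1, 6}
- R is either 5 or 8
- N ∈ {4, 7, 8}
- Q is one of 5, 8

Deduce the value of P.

Among the 8 variables, 2 fits only S (and all 8 values in {1, 2, 3, 4, 5, 6, 7, 8} must be used), so S = 2.
The 7 still-open variables draw from only 7 values {1, 3, 4, 5, 6, 7, 8}, so each is used; only L can be 1, hence L = 1.
Among the 6 still-open variables, 4 fits only N (and all 6 values in {3, 4, 5, 6, 7, 8} must be used), so N = 4.
The 5 still-open variables draw from only 5 values {3, 5, 6, 7, 8}, so each is used; only P can be 6, hence P = 6.

6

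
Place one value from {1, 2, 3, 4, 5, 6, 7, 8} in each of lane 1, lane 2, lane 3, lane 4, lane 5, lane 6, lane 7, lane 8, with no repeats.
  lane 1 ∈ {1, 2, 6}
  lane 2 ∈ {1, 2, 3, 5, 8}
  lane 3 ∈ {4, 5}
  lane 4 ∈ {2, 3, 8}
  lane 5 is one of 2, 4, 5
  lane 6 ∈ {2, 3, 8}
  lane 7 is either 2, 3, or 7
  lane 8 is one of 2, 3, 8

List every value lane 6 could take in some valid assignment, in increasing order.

The 8 variables together cover exactly {1, 2, 3, 4, 5, 6, 7, 8} — 8 values for 8 variables — and 6 appears only in lane 1's list, so lane 1 = 6.
Among the 7 still-open variables, 1 fits only lane 2 (and all 7 values in {1, 2, 3, 4, 5, 7, 8} must be used), so lane 2 = 1.
The 6 still-open variables together cover exactly {2, 3, 4, 5, 7, 8} — 6 values for 6 variables — and 7 appears only in lane 7's list, so lane 7 = 7.
lane 4, lane 6, lane 8 share exactly the 3 values {2, 3, 8}; by pigeonhole those values go to them, so strike 2, 3, 8 from lane 5.
No further eliminations apply; lane 6 can still be any of 2, 3, 8.

2, 3, 8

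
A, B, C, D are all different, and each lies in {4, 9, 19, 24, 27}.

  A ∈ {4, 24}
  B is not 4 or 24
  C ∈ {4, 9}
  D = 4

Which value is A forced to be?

D has just one choice, so D = 4. Eliminate 4 elsewhere: A, C.
So A = 24.

24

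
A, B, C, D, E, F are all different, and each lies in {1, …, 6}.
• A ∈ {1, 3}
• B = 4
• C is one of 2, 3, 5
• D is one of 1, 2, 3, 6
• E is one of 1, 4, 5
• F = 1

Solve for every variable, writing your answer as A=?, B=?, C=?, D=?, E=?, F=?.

A=3, B=4, C=2, D=6, E=5, F=1

B has just one choice, so B = 4. Remove 4 from E.
F must be 1 (only option left). So A, D, E can't be 1.
A has just one choice, so A = 3. Eliminate 3 elsewhere: C, D.
E has just one choice, so E = 5. So C can't be 5.
That leaves C = 2. So D can't be 2.
D must be 6 (only option left).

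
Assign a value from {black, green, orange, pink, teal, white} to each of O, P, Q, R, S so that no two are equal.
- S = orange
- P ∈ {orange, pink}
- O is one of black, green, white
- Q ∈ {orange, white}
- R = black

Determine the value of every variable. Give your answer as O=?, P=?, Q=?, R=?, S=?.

O=green, P=pink, Q=white, R=black, S=orange

R has just one choice, so R = black. Eliminate black elsewhere: O.
S must be orange (only option left). Strike orange from P, Q.
That leaves P = pink.
Q has just one choice, so Q = white. Strike white from O.
O has just one choice, so O = green.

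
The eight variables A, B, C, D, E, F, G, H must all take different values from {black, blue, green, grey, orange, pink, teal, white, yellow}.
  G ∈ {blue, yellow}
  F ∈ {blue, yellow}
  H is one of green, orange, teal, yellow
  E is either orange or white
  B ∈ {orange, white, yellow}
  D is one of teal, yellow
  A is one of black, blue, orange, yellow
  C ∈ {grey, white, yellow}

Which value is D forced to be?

The 8 variables together cover exactly {black, blue, green, grey, orange, teal, white, yellow} — 8 values for 8 variables — and black appears only in A's list, so A = black.
Among the 7 still-open variables, green fits only H (and all 7 values in {blue, green, grey, orange, teal, white, yellow} must be used), so H = green.
Among the 6 still-open variables, grey fits only C (and all 6 values in {blue, grey, orange, teal, white, yellow} must be used), so C = grey.
The 5 still-open variables draw from only 5 values {blue, orange, teal, white, yellow}, so each is used; only D can be teal, hence D = teal.

teal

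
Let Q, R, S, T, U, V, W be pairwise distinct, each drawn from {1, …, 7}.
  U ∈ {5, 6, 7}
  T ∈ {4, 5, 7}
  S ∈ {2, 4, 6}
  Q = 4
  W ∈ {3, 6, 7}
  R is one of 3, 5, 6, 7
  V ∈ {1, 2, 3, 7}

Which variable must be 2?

S

Q's domain is down to {4}, so Q = 4. Strike 4 from S, T.
Among the 6 still-open variables, 1 fits only V (and all 6 values in {1, 2, 3, 5, 6, 7} must be used), so V = 1.
The 5 still-open variables together cover exactly {2, 3, 5, 6, 7} — 5 values for 5 variables — and 2 appears only in S's list, so S = 2.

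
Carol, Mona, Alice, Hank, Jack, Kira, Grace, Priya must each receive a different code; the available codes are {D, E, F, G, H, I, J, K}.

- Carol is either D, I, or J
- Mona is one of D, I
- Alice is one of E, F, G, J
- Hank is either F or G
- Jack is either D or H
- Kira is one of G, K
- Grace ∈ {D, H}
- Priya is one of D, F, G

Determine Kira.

The 8 variables together cover exactly {D, E, F, G, H, I, J, K} — 8 values for 8 variables — and E appears only in Alice's list, so Alice = E.
The 7 still-open variables together cover exactly {D, F, G, H, I, J, K} — 7 values for 7 variables — and J appears only in Carol's list, so Carol = J.
The 6 still-open variables together cover exactly {D, F, G, H, I, K} — 6 values for 6 variables — and I appears only in Mona's list, so Mona = I.
The 5 still-open variables together cover exactly {D, F, G, H, K} — 5 values for 5 variables — and K appears only in Kira's list, so Kira = K.

K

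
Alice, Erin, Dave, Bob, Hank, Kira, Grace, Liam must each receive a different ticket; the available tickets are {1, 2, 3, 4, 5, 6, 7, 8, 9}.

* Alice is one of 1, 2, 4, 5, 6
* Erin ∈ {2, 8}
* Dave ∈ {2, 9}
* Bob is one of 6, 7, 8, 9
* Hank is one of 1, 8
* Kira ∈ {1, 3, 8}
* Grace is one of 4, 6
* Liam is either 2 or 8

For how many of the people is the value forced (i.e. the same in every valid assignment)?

The 2 variables Erin and Liam are confined to {2, 8}, which locks those values in; drop them from Alice, Dave, Bob, Hank, Kira.
That leaves Dave = 9. Remove 9 from Bob.
Hank's domain is down to {1}, so Hank = 1. Strike 1 from Alice, Kira.
That leaves Kira = 3.
Determined: Dave=9, Hank=1, Kira=3. The other people each still have more than one consistent value. That makes 3.

3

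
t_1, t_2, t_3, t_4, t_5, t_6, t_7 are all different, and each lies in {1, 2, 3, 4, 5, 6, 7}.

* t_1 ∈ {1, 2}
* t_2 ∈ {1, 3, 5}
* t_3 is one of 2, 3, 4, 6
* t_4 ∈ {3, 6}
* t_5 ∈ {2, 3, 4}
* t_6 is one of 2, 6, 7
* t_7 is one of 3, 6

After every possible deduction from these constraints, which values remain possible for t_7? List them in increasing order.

Among the 7 variables, 5 fits only t_2 (and all 7 values in {1, 2, 3, 4, 5, 6, 7} must be used), so t_2 = 5.
The 6 still-open variables draw from only 6 values {1, 2, 3, 4, 6, 7}, so each is used; only t_1 can be 1, hence t_1 = 1.
The 5 still-open variables draw from only 5 values {2, 3, 4, 6, 7}, so each is used; only t_6 can be 7, hence t_6 = 7.
The 2 variables t_4 and t_7 are confined to {3, 6}, which locks those values in; drop them from t_3, t_5.
No further eliminations apply; t_7 can still be any of 3, 6.

3, 6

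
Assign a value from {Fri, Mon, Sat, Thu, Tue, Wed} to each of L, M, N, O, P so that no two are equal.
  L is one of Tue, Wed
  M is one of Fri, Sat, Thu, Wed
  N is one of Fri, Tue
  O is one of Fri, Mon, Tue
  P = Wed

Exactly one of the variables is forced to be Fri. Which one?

N

P must be Wed (only option left). Remove Wed from L, M.
That leaves L = Tue. Eliminate Tue elsewhere: N, O.
So Fri goes to N.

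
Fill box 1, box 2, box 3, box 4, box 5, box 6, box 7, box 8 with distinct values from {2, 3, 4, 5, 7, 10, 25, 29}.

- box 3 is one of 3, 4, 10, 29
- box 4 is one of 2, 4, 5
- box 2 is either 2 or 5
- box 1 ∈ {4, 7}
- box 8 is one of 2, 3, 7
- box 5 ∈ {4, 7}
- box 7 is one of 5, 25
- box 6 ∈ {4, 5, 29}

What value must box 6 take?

29

The 8 variables together cover exactly {2, 3, 4, 5, 7, 10, 25, 29} — 8 values for 8 variables — and 10 appears only in box 3's list, so box 3 = 10.
The 7 still-open variables draw from only 7 values {2, 3, 4, 5, 7, 25, 29}, so each is used; only box 8 can be 3, hence box 8 = 3.
Among the 6 still-open variables, 25 fits only box 7 (and all 6 values in {2, 4, 5, 7, 25, 29} must be used), so box 7 = 25.
The 5 still-open variables together cover exactly {2, 4, 5, 7, 29} — 5 values for 5 variables — and 29 appears only in box 6's list, so box 6 = 29.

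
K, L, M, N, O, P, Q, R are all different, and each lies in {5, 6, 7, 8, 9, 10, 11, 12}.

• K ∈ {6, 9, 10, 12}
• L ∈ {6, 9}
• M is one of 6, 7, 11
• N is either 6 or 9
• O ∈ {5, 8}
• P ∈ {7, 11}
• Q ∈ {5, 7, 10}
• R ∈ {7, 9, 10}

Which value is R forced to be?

10

The 8 variables draw from only 8 values {5, 6, 7, 8, 9, 10, 11, 12}, so each is used; only O can be 8, hence O = 8.
Among the 7 still-open variables, 5 fits only Q (and all 7 values in {5, 6, 7, 9, 10, 11, 12} must be used), so Q = 5.
The 6 still-open variables together cover exactly {6, 7, 9, 10, 11, 12} — 6 values for 6 variables — and 12 appears only in K's list, so K = 12.
Among the 5 still-open variables, 10 fits only R (and all 5 values in {6, 7, 9, 10, 11} must be used), so R = 10.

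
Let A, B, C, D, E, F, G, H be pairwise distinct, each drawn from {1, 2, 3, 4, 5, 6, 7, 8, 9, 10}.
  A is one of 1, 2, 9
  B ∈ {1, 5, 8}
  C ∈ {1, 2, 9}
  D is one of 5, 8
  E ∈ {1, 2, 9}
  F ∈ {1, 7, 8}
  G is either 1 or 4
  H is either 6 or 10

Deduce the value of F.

7

A, C, E share exactly the 3 values {1, 2, 9}; by pigeonhole those values go to them, so strike 1, 2, 9 from B, F, G.
That leaves G = 4.
The 2 variables B and D are confined to {5, 8}, which locks those values in; drop them from F.
So F = 7.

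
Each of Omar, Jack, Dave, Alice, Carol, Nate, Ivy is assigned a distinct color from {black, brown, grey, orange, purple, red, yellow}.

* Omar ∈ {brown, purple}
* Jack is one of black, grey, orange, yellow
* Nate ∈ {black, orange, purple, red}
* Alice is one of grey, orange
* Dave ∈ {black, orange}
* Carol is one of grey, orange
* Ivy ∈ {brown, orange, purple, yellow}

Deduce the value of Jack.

Among the 7 variables, red fits only Nate (and all 7 values in {black, brown, grey, orange, purple, red, yellow} must be used), so Nate = red.
The 2 variables Alice and Carol are confined to {grey, orange}, which locks those values in; drop them from Jack, Dave, Ivy.
Dave must be black (only option left). Remove black from Jack.
So Jack = yellow.

yellow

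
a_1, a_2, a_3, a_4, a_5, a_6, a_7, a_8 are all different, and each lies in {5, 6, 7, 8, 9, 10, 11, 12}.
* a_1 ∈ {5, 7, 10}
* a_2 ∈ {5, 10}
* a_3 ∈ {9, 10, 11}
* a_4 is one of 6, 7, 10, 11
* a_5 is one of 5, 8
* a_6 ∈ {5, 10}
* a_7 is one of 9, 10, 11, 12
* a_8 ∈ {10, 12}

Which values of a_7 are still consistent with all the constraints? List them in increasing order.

The 8 variables together cover exactly {5, 6, 7, 8, 9, 10, 11, 12} — 8 values for 8 variables — and 6 appears only in a_4's list, so a_4 = 6.
The 7 still-open variables draw from only 7 values {5, 7, 8, 9, 10, 11, 12}, so each is used; only a_1 can be 7, hence a_1 = 7.
The 6 still-open variables together cover exactly {5, 8, 9, 10, 11, 12} — 6 values for 6 variables — and 8 appears only in a_5's list, so a_5 = 8.
The 2 variables a_2 and a_6 are confined to {5, 10}, which locks those values in; drop them from a_3, a_7, a_8.
That leaves a_8 = 12. Remove 12 from a_7.
No further eliminations apply; a_7 can still be any of 9, 11.

9, 11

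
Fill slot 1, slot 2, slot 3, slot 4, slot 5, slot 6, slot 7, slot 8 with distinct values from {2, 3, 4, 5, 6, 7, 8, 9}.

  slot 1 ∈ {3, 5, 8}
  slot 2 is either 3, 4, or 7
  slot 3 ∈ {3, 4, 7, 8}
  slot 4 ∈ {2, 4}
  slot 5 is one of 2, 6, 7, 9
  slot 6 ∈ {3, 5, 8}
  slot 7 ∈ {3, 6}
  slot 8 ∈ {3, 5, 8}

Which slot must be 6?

Among the 8 variables, 9 fits only slot 5 (and all 8 values in {2, 3, 4, 5, 6, 7, 8, 9} must be used), so slot 5 = 9.
Among the 7 still-open variables, 2 fits only slot 4 (and all 7 values in {2, 3, 4, 5, 6, 7, 8} must be used), so slot 4 = 2.
The 6 still-open variables together cover exactly {3, 4, 5, 6, 7, 8} — 6 values for 6 variables — and 6 appears only in slot 7's list, so slot 7 = 6.

slot 7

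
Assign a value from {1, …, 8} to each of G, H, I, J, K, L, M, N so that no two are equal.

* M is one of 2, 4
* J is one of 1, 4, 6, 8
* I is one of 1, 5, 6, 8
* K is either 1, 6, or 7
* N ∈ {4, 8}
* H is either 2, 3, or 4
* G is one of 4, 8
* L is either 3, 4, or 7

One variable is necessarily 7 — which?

The 8 variables draw from only 8 values {1, 2, 3, 4, 5, 6, 7, 8}, so each is used; only I can be 5, hence I = 5.
G and N share exactly the 2 values {4, 8}; by pigeonhole those values go to them, so strike 4, 8 from H, J, L, M.
M has just one choice, so M = 2. Remove 2 from H.
H must be 3 (only option left). Strike 3 from L.
So 7 goes to L.

L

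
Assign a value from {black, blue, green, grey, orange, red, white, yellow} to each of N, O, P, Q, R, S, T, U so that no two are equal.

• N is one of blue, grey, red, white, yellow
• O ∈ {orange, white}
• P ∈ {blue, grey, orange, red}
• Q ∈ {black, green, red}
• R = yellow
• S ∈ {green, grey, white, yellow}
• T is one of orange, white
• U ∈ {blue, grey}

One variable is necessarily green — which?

R has just one choice, so R = yellow. So N, S can't be yellow.
Among the 7 still-open variables, black fits only Q (and all 7 values in {black, blue, green, grey, orange, red, white} must be used), so Q = black.
The 6 still-open variables draw from only 6 values {blue, green, grey, orange, red, white}, so each is used; only S can be green, hence S = green.

S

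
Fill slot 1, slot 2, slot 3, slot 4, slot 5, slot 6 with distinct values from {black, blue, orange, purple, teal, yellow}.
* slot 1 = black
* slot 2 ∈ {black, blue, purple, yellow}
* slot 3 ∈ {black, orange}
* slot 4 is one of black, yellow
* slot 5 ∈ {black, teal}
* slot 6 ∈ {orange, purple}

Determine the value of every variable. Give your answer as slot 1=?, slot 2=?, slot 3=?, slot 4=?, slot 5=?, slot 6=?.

slot 1=black, slot 2=blue, slot 3=orange, slot 4=yellow, slot 5=teal, slot 6=purple

slot 1 has just one choice, so slot 1 = black. Strike black from slot 2, slot 3, slot 4, slot 5.
That leaves slot 3 = orange. Strike orange from slot 6.
That leaves slot 4 = yellow. Strike yellow from slot 2.
slot 5 must be teal (only option left).
slot 6 has just one choice, so slot 6 = purple. So slot 2 can't be purple.
slot 2 has just one choice, so slot 2 = blue.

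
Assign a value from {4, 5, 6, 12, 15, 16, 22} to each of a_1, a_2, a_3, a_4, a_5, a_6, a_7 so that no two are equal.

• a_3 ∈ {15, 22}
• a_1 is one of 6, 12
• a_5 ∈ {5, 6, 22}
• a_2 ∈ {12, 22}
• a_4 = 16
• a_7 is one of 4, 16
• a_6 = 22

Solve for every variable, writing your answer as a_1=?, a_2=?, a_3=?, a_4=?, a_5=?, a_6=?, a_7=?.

a_1=6, a_2=12, a_3=15, a_4=16, a_5=5, a_6=22, a_7=4

a_4's domain is down to {16}, so a_4 = 16. Eliminate 16 elsewhere: a_7.
a_6 has just one choice, so a_6 = 22. Strike 22 from a_2, a_3, a_5.
That leaves a_7 = 4.
a_2's domain is down to {12}, so a_2 = 12. So a_1 can't be 12.
a_3 has just one choice, so a_3 = 15.
a_1's domain is down to {6}, so a_1 = 6. Remove 6 from a_5.
That leaves a_5 = 5.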